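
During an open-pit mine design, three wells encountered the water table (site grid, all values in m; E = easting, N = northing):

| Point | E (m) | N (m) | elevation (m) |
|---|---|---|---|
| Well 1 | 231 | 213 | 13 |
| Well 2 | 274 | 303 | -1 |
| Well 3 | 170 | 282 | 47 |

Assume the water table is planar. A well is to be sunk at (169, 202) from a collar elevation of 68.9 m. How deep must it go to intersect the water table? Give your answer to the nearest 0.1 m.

Let the plane be z = a·E + b·N + c.
Well 2−Well 1: 43a + 90b = −14;  Well 3−Well 1: −61a + 69b = 34.
Solving gives a = −0.47606, b = 0.07189.
Then c = 13 − a·231 − b·213 = 107.66.
At (169, 202): z_contact = −80.45 + 14.52 + 107.66 = 41.72 m.
Depth below ground = 68.9 − 41.72 = 27.2 m.

27.2 m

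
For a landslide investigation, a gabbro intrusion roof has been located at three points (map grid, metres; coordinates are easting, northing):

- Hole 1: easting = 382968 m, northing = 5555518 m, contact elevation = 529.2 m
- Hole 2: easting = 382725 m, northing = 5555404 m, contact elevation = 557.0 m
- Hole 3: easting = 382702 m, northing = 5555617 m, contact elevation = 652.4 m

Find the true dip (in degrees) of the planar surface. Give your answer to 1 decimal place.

27.3°

Two edge vectors: Hole 1→Hole 2 = (-243, -114, 27.8), Hole 1→Hole 3 = (-266, 99, 123.2).
Normal n = (Hole 1→Hole 2) × (Hole 1→Hole 3) = (-16797, 22542.8, -54381).
So ∂z/∂easting = −n_x/n_z = −0.30888 and ∂z/∂northing = −n_y/n_z = 0.41453.
Gradient magnitude |∇z| = √(a² + b²) = √(0.09540 + 0.17184) = 0.51696.
True dip = arctan(0.51696) = 27.3°, dipping toward SE (azimuth ≈ 143°).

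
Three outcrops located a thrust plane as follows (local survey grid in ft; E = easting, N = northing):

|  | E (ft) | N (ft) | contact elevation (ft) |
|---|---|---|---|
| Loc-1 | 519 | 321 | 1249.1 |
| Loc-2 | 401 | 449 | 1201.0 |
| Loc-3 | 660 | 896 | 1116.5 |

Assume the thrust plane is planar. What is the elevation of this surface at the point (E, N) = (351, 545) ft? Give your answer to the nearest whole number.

Two edge vectors: Loc-1→Loc-2 = (-118, 128, -48.1), Loc-1→Loc-3 = (141, 575, -132.6).
Normal n = (Loc-1→Loc-2) × (Loc-1→Loc-3) = (10684.7, -22428.9, -85898).
So ∂z/∂E = −n_x/n_z = 0.12439 and ∂z/∂N = −n_y/n_z = −0.26111.
Intercept c from Loc-1: 1249.1 − 64.56 + 83.82 = 1268.36.
At (351, 545): z = 43.7 − 142.3 + 1268.36 = 1169.7 ft.

1170 ft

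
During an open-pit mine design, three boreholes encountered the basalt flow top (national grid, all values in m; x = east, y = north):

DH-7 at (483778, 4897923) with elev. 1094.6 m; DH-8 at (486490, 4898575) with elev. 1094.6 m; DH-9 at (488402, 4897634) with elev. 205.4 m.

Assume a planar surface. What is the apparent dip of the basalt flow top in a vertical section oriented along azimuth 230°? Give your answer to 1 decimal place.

16.2°

Two edge vectors: DH-7→DH-8 = (2712, 652, 0), DH-7→DH-9 = (4624, -289, -889.2).
Normal n = (DH-7→DH-8) × (DH-7→DH-9) = (-579758.4, 2411510.4, -3798616).
So ∂z/∂x = −n_x/n_z = −0.15262 and ∂z/∂y = −n_y/n_z = 0.63484.
Unit vector along 230° is (sin 230°, cos 230°) = (-0.7660, -0.6428).
Slope in that direction = a·(-0.7660) + b·(-0.6428) = −0.29115.
Apparent dip = arctan|0.29115| = 16.2° (true dip is 33.1°, so apparent ≤ true as expected).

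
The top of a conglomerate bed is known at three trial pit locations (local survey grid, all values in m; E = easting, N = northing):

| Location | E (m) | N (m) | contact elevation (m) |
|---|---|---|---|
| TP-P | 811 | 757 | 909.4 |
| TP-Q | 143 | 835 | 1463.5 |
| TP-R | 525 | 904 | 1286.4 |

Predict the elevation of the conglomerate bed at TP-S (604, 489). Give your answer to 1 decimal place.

Let the plane be z = a·E + b·N + c.
TP-Q−TP-P: −668a + 78b = 554.1;  TP-R−TP-P: −286a + 147b = 377.
Solving gives a = −0.68584, b = 1.23028.
Then c = 909.4 − a·811 − b·757 = 534.29.
At (604, 489): z = −414.2 + 601.6 + 534.29 = 721.7 m.

721.7 m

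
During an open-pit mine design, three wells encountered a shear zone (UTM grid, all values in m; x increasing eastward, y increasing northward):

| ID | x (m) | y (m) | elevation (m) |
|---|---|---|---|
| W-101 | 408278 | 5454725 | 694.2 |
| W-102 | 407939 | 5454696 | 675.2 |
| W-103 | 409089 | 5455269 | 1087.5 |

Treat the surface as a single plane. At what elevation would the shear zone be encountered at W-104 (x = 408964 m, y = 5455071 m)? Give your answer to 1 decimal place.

943.2 m

Two edge vectors: W-101→W-102 = (-339, -29, -19), W-101→W-103 = (811, 544, 393.3).
Normal n = (W-101→W-102) × (W-101→W-103) = (-1069.7, 117919.7, -160897).
So ∂z/∂x = −n_x/n_z = −0.006648353 and ∂z/∂y = −n_y/n_z = 0.732889364.
Intercept c from W-101: 694.2 + 2714.38 − 3997709.94 = −3994301.36.
At (408964, 5455071): z = −2718.9 + 3997963.5 − 3994301.36 = 943.2 m.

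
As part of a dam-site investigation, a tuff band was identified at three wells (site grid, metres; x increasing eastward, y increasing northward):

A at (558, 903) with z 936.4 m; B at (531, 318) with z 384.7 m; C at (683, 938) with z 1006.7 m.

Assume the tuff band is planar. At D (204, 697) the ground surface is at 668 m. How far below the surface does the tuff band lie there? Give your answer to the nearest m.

30 m

Let the plane be z = a·x + b·y + c.
B−A: −27a − 585b = −551.7;  C−A: 125a + 35b = 70.3.
Solving gives a = 0.30224, b = 0.92913.
Then c = 936.4 − a·558 − b·903 = −71.25.
At (204, 697): z_contact = 61.7 + 647.6 − 71.25 = 638.0 m.
Depth below ground = 668 − 638.0 = 30 m.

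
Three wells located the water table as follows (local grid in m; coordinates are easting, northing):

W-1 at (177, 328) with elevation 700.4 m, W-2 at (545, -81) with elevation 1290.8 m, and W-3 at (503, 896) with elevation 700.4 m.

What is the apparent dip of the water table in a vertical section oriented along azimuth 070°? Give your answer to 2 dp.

36.06°

Let the plane be z = a·easting + b·northing + c.
W-2−W-1: 368a − 409b = 590.4;  W-3−W-1: 326a + 568b = 0.
Solving gives a = 0.97952, b = −0.56219.
Unit vector along 070° is (sin 70°, cos 70°) = (0.9397, 0.3420).
Slope in that direction = a·(0.9397) + b·(0.3420) = 0.72817.
Apparent dip = arctan|0.72817| = 36.06° (true dip is 48.5°, so apparent ≤ true as expected).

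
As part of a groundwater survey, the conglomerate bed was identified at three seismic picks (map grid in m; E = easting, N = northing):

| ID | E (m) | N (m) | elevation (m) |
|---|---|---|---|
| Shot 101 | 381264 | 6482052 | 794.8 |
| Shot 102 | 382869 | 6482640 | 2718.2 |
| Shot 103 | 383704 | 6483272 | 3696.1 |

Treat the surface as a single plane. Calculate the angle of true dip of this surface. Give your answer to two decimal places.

Let the plane be z = a·E + b·N + c.
Shot 102−Shot 101: 1605a + 588b = 1923.4;  Shot 103−Shot 101: 2440a + 1220b = 2901.3.
Solving gives a = 1.22394, b = −0.06976.
Gradient magnitude |∇z| = √(a² + b²) = √(1.49802 + 0.00487) = 1.22592.
True dip = arctan(1.22592) = 50.80°, dipping toward W (azimuth ≈ 273°).

50.80°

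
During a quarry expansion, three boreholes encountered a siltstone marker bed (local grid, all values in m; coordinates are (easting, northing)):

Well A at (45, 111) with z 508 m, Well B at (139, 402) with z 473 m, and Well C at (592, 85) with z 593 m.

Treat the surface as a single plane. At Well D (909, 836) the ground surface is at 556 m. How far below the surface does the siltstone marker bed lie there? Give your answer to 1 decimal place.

42.4 m

Let the plane be z = a·E + b·N + c.
Well B−Well A: 94a + 291b = −35;  Well C−Well A: 547a − 26b = 85.
Solving gives a = 0.14741, b = −0.16789.
Then c = 508 − a·45 − b·111 = 520.00.
At (909, 836): z_contact = 134.00 − 140.36 + 520.00 = 513.64 m.
Depth below ground = 556 − 513.64 = 42.4 m.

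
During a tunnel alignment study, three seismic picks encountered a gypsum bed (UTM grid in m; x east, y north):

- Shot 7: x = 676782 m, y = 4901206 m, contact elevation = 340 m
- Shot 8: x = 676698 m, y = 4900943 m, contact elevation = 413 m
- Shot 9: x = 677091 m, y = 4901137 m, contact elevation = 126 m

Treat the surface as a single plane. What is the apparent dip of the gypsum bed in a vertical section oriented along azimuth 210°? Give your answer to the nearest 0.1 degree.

21.7°

Two edge vectors: Shot 7→Shot 8 = (-84, -263, 73), Shot 7→Shot 9 = (309, -69, -214).
Normal n = (Shot 7→Shot 8) × (Shot 7→Shot 9) = (61319, 4581, 87063).
So ∂z/∂x = −n_x/n_z = −0.70431 and ∂z/∂y = −n_y/n_z = −0.05262.
Unit vector along 210° is (sin 210°, cos 210°) = (-0.5000, -0.8660).
Slope in that direction = a·(-0.5000) + b·(-0.8660) = 0.39772.
Apparent dip = arctan|0.39772| = 21.7° (true dip is 35.2°, so apparent ≤ true as expected).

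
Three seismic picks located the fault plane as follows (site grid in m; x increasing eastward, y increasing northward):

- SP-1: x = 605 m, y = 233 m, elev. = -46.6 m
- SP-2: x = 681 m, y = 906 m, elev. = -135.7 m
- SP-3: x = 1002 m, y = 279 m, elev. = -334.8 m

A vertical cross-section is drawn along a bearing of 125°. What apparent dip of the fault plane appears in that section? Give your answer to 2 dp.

29.27°

Two edge vectors: SP-1→SP-2 = (76, 673, -89.1), SP-1→SP-3 = (397, 46, -288.2).
Normal n = (SP-1→SP-2) × (SP-1→SP-3) = (-189860, -13469.5, -263685).
So ∂z/∂x = −n_x/n_z = −0.72003 and ∂z/∂y = −n_y/n_z = −0.05108.
Unit vector along 125° is (sin 125°, cos 125°) = (0.8192, -0.5736).
Slope in that direction = a·(0.8192) + b·(-0.5736) = −0.56051.
Apparent dip = arctan|0.56051| = 29.27° (true dip is 35.8°, so apparent ≤ true as expected).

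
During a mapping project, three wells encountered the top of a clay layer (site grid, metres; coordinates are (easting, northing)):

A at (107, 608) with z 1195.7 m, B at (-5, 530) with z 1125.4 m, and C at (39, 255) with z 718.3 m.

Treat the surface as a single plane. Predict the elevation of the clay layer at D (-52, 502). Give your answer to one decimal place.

Let the plane be z = a·E + b·N + c.
B−A: −112a − 78b = −70.3;  C−A: −68a − 353b = −477.4.
Solving gives a = −0.36286, b = 1.42231.
Then c = 1195.7 − a·107 − b·608 = 369.76.
At (-52, 502): z = 18.9 + 714.0 + 369.76 = 1102.6 m.

1102.6 m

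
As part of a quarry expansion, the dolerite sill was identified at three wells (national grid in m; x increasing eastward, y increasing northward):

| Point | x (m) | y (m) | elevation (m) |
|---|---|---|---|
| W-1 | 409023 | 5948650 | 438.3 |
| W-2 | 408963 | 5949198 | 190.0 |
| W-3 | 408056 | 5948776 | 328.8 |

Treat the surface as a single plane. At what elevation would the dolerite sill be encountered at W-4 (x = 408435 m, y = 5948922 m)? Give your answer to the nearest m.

Two edge vectors: W-1→W-2 = (-60, 548, -248.3), W-1→W-3 = (-967, 126, -109.5).
Normal n = (W-1→W-2) × (W-1→W-3) = (-28720.2, 233536.1, 522356).
So ∂z/∂x = −n_x/n_z = 0.05498204 and ∂z/∂y = −n_y/n_z = −0.44708226.
Intercept c from W-1: 438.3 − 22488.92 + 2659535.87 = 2637485.25.
At (408435, 5948922): z = 22456.6 − 2659657.5 + 2637485.25 = 284.4 m.

284 m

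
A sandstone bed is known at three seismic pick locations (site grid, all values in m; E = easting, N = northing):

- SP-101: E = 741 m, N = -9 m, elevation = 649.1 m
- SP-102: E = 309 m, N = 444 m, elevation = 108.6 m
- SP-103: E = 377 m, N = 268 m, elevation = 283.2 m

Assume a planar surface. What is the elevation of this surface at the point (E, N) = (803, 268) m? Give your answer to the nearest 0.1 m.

Two edge vectors: SP-101→SP-102 = (-432, 453, -540.5), SP-101→SP-103 = (-364, 277, -365.9).
Normal n = (SP-101→SP-102) × (SP-101→SP-103) = (-16034.2, 38673.2, 45228).
So ∂z/∂E = −n_x/n_z = 0.35452 and ∂z/∂N = −n_y/n_z = −0.85507.
Intercept c from SP-101: 649.1 − 262.70 − 7.70 = 378.71.
At (803, 268): z = 284.7 − 229.2 + 378.71 = 434.2 m.

434.2 m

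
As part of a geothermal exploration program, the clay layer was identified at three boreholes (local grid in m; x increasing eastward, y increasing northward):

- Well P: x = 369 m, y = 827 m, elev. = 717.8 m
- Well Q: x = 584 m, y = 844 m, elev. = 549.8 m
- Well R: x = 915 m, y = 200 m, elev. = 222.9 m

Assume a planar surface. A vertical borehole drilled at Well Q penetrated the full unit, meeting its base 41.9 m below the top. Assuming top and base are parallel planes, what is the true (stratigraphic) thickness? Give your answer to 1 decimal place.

Two edge vectors: Well P→Well Q = (215, 17, -168), Well P→Well R = (546, -627, -494.9).
Normal n = (Well P→Well Q) × (Well P→Well R) = (-113749.3, 14675.5, -144087).
So ∂z/∂x = −n_x/n_z = −0.78945 and ∂z/∂y = −n_y/n_z = 0.10185.
|∇z| = √(a²+b²) = 0.79599, so dip δ = arctan(0.79599) = 38.52°.
True thickness = vertical thickness × cos δ = 41.9 × cos 38.52° = 32.8 m.

32.8 m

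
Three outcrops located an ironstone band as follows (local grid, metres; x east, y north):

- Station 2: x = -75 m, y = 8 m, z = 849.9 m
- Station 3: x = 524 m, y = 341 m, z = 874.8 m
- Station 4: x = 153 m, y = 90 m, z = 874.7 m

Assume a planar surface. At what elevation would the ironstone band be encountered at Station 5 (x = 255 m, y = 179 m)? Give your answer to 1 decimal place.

Two edge vectors: Station 2→Station 3 = (599, 333, 24.9), Station 2→Station 4 = (228, 82, 24.8).
Normal n = (Station 2→Station 3) × (Station 2→Station 4) = (6216.6, -9178, -26806).
So ∂z/∂x = −n_x/n_z = 0.23191 and ∂z/∂y = −n_y/n_z = −0.34239.
Intercept c from Station 2: 849.9 + 17.39 + 2.74 = 870.03.
At (255, 179): z = 59.1 − 61.3 + 870.03 = 867.9 m.

867.9 m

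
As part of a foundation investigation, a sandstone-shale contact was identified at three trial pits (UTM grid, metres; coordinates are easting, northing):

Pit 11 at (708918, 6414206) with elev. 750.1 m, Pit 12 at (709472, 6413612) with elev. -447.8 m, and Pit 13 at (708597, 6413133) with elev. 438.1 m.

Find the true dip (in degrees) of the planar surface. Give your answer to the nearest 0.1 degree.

57.5°

Two edge vectors: Pit 11→Pit 12 = (554, -594, -1197.9), Pit 11→Pit 13 = (-321, -1073, -312).
Normal n = (Pit 11→Pit 12) × (Pit 11→Pit 13) = (-1100018.7, 557373.9, -785116).
So ∂z/∂easting = −n_x/n_z = −1.40109 and ∂z/∂northing = −n_y/n_z = 0.70993.
Gradient magnitude |∇z| = √(a² + b²) = √(1.96306 + 0.50399) = 1.57068.
True dip = arctan(1.57068) = 57.5°, dipping toward ESE (azimuth ≈ 117°).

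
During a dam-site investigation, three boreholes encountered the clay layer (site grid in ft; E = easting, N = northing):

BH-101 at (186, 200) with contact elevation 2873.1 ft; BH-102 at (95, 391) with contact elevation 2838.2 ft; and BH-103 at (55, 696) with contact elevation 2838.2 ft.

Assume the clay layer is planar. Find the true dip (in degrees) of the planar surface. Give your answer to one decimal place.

28.1°

Let the plane be z = a·E + b·N + c.
BH-102−BH-101: −91a + 191b = −34.9;  BH-103−BH-101: −131a + 496b = −34.9.
Solving gives a = 0.52918, b = 0.06940.
Gradient magnitude |∇z| = √(a² + b²) = √(0.28003 + 0.00482) = 0.53371.
True dip = arctan(0.53371) = 28.1°, dipping toward W (azimuth ≈ 263°).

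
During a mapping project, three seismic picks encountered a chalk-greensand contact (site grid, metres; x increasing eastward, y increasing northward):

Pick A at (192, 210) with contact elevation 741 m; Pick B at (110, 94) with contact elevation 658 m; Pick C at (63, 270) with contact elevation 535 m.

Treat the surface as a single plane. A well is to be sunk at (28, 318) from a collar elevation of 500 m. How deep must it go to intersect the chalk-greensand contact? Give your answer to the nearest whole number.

31 m

Let the plane be z = a·x + b·y + c.
Pick B−Pick A: −82a − 116b = −83;  Pick C−Pick A: −129a + 60b = −206.
Solving gives a = 1.45222, b = −0.31105.
Then c = 741 − a·192 − b·210 = 527.49.
At (28, 318): z_contact = 40.7 − 98.9 + 527.49 = 469.2 m.
Depth below ground = 500 − 469.2 = 31 m.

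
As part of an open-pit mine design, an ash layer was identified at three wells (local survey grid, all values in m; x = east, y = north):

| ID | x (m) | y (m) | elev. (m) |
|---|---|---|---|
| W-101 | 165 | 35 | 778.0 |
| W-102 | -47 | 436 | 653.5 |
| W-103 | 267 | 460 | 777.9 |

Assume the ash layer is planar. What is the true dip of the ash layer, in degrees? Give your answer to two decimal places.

22.54°

Let the plane be z = a·x + b·y + c.
W-102−W-101: −212a + 401b = −124.5;  W-103−W-101: 102a + 425b = −0.1.
Solving gives a = 0.40360, b = −0.09710.
Gradient magnitude |∇z| = √(a² + b²) = √(0.16289 + 0.00943) = 0.41512.
True dip = arctan(0.41512) = 22.54°, dipping toward WNW (azimuth ≈ 284°).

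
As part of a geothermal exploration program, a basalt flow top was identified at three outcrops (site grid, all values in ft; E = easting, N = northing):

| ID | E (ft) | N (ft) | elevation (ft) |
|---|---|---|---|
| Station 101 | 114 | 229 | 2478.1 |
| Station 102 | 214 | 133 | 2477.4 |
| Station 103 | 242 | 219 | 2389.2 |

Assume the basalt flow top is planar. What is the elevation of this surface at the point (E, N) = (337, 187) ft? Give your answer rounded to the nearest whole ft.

Two edge vectors: Station 101→Station 102 = (100, -96, -0.7), Station 101→Station 103 = (128, -10, -88.9).
Normal n = (Station 101→Station 102) × (Station 101→Station 103) = (8527.4, 8800.4, 11288).
So ∂z/∂E = −n_x/n_z = −0.75544 and ∂z/∂N = −n_y/n_z = −0.77962.
Intercept c from Station 101: 2478.1 + 86.12 + 178.53 = 2742.75.
At (337, 187): z = −254.6 − 145.8 + 2742.75 = 2342.4 ft.

2342 ft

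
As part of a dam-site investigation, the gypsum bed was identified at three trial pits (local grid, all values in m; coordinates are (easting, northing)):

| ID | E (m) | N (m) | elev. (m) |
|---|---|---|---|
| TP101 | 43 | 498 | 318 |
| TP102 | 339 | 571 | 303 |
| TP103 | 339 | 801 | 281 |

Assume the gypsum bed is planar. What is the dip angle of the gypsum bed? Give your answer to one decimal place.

5.7°

Let the plane be z = a·E + b·N + c.
TP102−TP101: 296a + 73b = −15;  TP103−TP101: 296a + 303b = −37.
Solving gives a = −0.02709, b = −0.09565.
Gradient magnitude |∇z| = √(a² + b²) = √(0.00073 + 0.00915) = 0.09941.
True dip = arctan(0.09941) = 5.7°, dipping toward NNE (azimuth ≈ 016°).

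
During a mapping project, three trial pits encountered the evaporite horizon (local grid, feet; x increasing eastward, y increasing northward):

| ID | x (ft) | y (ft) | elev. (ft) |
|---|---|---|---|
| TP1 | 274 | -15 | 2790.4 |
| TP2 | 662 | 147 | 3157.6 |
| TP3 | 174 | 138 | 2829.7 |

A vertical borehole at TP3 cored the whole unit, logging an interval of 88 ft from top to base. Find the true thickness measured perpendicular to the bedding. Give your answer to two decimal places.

Two edge vectors: TP1→TP2 = (388, 162, 367.2), TP1→TP3 = (-100, 153, 39.3).
Normal n = (TP1→TP2) × (TP1→TP3) = (-49815, -51968.4, 75564).
So ∂z/∂x = −n_x/n_z = 0.65924 and ∂z/∂y = −n_y/n_z = 0.68774.
|∇z| = √(a²+b²) = 0.95267, so dip δ = arctan(0.95267) = 43.61°.
True thickness = vertical thickness × cos δ = 88 × cos 43.61° = 63.71 ft.

63.71 ft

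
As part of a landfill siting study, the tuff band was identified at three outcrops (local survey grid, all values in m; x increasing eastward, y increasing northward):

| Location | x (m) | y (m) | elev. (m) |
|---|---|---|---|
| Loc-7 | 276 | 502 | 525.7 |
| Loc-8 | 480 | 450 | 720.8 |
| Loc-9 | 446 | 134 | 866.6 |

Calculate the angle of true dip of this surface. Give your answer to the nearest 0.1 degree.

Let the plane be z = a·x + b·y + c.
Loc-8−Loc-7: 204a − 52b = 195.1;  Loc-9−Loc-7: 170a − 368b = 340.9.
Solving gives a = 0.81637, b = −0.54923.
Gradient magnitude |∇z| = √(a² + b²) = √(0.66646 + 0.30165) = 0.98393.
True dip = arctan(0.98393) = 44.5°, dipping toward NW (azimuth ≈ 304°).

44.5°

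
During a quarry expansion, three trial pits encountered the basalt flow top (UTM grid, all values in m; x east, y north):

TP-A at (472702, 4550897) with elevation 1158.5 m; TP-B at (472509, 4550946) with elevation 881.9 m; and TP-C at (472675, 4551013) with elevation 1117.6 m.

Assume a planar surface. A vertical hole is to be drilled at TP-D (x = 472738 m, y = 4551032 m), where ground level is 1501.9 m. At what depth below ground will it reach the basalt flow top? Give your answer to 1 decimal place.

Two edge vectors: TP-A→TP-B = (-193, 49, -276.6), TP-A→TP-C = (-27, 116, -40.9).
Normal n = (TP-A→TP-B) × (TP-A→TP-C) = (30081.5, -425.5, -21065).
So ∂z/∂x = −n_x/n_z = 1.428032281 and ∂z/∂y = −n_y/n_z = −0.020199383.
Intercept c from TP-A: 1158.5 − 675033.72 + 91925.31 = −581949.90.
At (472738, 4551032): z_contact = 675085.12 − 91928.04 − 581949.90 = 1207.18 m.
Depth below ground = 1501.9 − 1207.18 = 294.7 m.

294.7 m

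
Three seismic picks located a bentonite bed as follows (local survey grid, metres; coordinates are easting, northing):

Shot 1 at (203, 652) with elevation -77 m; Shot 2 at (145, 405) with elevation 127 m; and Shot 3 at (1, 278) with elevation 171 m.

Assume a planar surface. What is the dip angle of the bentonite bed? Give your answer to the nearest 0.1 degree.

Let the plane be z = a·easting + b·northing + c.
Shot 2−Shot 1: −58a − 247b = 204;  Shot 3−Shot 1: −202a − 374b = 248.
Solving gives a = 0.53330, b = −0.95114.
Gradient magnitude |∇z| = √(a² + b²) = √(0.28440 + 0.90466) = 1.09044.
True dip = arctan(1.09044) = 47.5°, dipping toward NNW (azimuth ≈ 331°).

47.5°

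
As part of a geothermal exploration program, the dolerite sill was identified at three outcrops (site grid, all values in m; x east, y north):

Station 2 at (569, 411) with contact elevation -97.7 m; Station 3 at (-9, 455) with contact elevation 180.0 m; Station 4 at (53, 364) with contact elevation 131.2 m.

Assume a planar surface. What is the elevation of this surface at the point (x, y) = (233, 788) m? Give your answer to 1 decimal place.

141.2 m

Two edge vectors: Station 2→Station 3 = (-578, 44, 277.7), Station 2→Station 4 = (-516, -47, 228.9).
Normal n = (Station 2→Station 3) × (Station 2→Station 4) = (23123.5, -10989, 49870).
So ∂z/∂x = −n_x/n_z = −0.46368 and ∂z/∂y = −n_y/n_z = 0.22035.
Intercept c from Station 2: -97.7 + 263.83 − 90.57 = 75.57.
At (233, 788): z = −108.0 + 173.6 + 75.57 = 141.2 m.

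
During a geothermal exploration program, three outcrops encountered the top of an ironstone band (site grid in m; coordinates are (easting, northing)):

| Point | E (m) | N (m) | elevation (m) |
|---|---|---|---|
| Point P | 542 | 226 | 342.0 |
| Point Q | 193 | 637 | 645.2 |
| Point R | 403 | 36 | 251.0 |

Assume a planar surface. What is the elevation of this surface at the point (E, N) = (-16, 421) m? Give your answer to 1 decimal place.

Let the plane be z = a·E + b·N + c.
Point Q−Point P: −349a + 411b = 303.2;  Point R−Point P: −139a − 190b = −91.
Solving gives a = −0.16370, b = 0.59871.
Then c = 342 − a·542 − b·226 = 295.42.
At (-16, 421): z = 2.6 + 252.1 + 295.42 = 550.1 m.

550.1 m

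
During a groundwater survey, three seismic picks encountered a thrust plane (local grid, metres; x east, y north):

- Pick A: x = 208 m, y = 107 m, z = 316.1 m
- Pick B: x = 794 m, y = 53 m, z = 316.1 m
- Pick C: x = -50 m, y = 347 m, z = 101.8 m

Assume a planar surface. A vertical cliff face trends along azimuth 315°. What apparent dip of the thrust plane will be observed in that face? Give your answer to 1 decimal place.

32.5°

Let the plane be z = a·x + b·y + c.
Pick B−Pick A: 586a − 54b = 0;  Pick C−Pick A: −258a + 240b = −214.3.
Solving gives a = −0.09133, b = −0.99110.
Unit vector along 315° is (sin 315°, cos 315°) = (-0.7071, 0.7071).
Slope in that direction = a·(-0.7071) + b·(0.7071) = −0.63623.
Apparent dip = arctan|0.63623| = 32.5° (true dip is 44.9°, so apparent ≤ true as expected).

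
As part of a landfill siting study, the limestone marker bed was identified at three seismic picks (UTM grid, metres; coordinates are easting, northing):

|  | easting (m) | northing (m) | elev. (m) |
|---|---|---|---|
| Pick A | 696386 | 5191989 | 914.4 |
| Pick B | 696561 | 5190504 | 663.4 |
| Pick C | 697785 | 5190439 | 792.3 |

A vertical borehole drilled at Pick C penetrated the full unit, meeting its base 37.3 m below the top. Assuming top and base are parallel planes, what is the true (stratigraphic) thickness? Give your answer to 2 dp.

36.46 m

Let the plane be z = a·easting + b·northing + c.
Pick B−Pick A: 175a − 1485b = −251;  Pick C−Pick A: 1399a − 1550b = −122.1.
Solving gives a = 0.11501, b = 0.18258.
|∇z| = √(a²+b²) = 0.21578, so dip δ = arctan(0.21578) = 12.18°.
True thickness = vertical thickness × cos δ = 37.3 × cos 12.18° = 36.46 m.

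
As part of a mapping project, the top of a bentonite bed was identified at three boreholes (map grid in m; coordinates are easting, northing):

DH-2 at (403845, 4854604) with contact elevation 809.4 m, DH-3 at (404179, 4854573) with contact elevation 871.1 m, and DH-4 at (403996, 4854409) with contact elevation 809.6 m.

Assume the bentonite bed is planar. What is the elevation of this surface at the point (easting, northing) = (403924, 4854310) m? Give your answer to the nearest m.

Let the plane be z = a·easting + b·northing + c.
DH-3−DH-2: 334a − 31b = 61.7;  DH-4−DH-2: 151a − 195b = 0.2.
Solving gives a = 0.19893298, b = 0.15301990.
Then c = 809.4 − a·403845 − b·4854604 = −822379.72.
At (403924, 4854310): z = 80353.8 + 742806.0 − 822379.72 = 780.1 m.

780 m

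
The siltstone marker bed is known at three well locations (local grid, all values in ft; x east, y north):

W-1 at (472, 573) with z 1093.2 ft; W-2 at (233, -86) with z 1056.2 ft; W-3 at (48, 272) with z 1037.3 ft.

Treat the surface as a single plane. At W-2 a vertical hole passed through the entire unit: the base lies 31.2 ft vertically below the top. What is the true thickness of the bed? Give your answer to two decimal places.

Let the plane be z = a·x + b·y + c.
W-2−W-1: −239a − 659b = −37;  W-3−W-1: −424a − 301b = −55.9.
Solving gives a = 0.12387, b = 0.01122.
|∇z| = √(a²+b²) = 0.12438, so dip δ = arctan(0.12438) = 7.09°.
True thickness = vertical thickness × cos δ = 31.2 × cos 7.09° = 30.96 ft.

30.96 ft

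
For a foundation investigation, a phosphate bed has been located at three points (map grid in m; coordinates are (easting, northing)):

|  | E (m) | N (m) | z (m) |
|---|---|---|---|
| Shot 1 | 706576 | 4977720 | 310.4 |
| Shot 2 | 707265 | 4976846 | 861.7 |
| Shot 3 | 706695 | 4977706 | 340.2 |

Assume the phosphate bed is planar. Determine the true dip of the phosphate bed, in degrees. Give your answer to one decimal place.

Two edge vectors: Shot 1→Shot 2 = (689, -874, 551.3), Shot 1→Shot 3 = (119, -14, 29.8).
Normal n = (Shot 1→Shot 2) × (Shot 1→Shot 3) = (-18327, 45072.5, 94360).
So ∂z/∂E = −n_x/n_z = 0.19422 and ∂z/∂N = −n_y/n_z = −0.47767.
Gradient magnitude |∇z| = √(a² + b²) = √(0.03772 + 0.22816) = 0.51564.
True dip = arctan(0.51564) = 27.3°, dipping toward NNW (azimuth ≈ 338°).

27.3°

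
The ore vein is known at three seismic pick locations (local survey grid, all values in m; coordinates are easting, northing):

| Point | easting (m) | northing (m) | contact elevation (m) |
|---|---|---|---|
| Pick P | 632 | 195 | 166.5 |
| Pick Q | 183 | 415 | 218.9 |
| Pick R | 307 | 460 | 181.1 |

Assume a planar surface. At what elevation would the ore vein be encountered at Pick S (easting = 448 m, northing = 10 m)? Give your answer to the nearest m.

Two edge vectors: Pick P→Pick Q = (-449, 220, 52.4), Pick P→Pick R = (-325, 265, 14.6).
Normal n = (Pick P→Pick Q) × (Pick P→Pick R) = (-10674, -10474.6, -47485).
So ∂z/∂easting = −n_x/n_z = −0.22479 and ∂z/∂northing = −n_y/n_z = −0.22059.
Intercept c from Pick P: 166.5 + 142.07 + 43.01 = 351.58.
At (448, 10): z = −100.7 − 2.2 + 351.58 = 248.7 m.

249 m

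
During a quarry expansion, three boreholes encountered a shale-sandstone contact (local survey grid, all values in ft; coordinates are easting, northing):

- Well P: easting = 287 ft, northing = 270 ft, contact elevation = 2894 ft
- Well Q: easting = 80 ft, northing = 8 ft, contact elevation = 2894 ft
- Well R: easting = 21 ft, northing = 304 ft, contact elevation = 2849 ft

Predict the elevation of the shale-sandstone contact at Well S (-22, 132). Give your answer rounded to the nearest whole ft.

2863 ft

Two edge vectors: Well P→Well Q = (-207, -262, 0), Well P→Well R = (-266, 34, -45).
Normal n = (Well P→Well Q) × (Well P→Well R) = (11790, -9315, -76730).
So ∂z/∂easting = −n_x/n_z = 0.15366 and ∂z/∂northing = −n_y/n_z = −0.12140.
Intercept c from Well P: 2894 − 44.10 + 32.78 = 2882.68.
At (-22, 132): z = −3.4 − 16.0 + 2882.68 = 2863.3 ft.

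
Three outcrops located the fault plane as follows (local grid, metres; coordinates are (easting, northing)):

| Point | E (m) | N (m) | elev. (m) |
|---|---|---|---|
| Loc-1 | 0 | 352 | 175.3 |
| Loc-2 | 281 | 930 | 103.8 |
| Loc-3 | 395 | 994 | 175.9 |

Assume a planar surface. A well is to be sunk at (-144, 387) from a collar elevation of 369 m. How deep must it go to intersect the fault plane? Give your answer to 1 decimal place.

Two edge vectors: Loc-1→Loc-2 = (281, 578, -71.5), Loc-1→Loc-3 = (395, 642, 0.6).
Normal n = (Loc-1→Loc-2) × (Loc-1→Loc-3) = (46249.8, -28411.1, -47908).
So ∂z/∂E = −n_x/n_z = 0.96539 and ∂z/∂N = −n_y/n_z = −0.59303.
Intercept c from Loc-1: 175.3 + 0.00 + 208.75 = 384.05.
At (-144, 387): z_contact = −139.02 − 229.50 + 384.05 = 15.53 m.
Depth below ground = 369 − 15.53 = 353.5 m.

353.5 m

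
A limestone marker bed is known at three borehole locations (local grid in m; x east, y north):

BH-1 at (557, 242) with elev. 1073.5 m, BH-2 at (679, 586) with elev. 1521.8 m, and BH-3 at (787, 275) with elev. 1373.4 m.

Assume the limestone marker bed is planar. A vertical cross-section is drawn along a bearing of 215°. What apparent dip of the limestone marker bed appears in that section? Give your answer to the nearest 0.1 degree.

54.5°

Two edge vectors: BH-1→BH-2 = (122, 344, 448.3), BH-1→BH-3 = (230, 33, 299.9).
Normal n = (BH-1→BH-2) × (BH-1→BH-3) = (88371.7, 66521.2, -75094).
So ∂z/∂x = −n_x/n_z = 1.17681 and ∂z/∂y = −n_y/n_z = 0.88584.
Unit vector along 215° is (sin 215°, cos 215°) = (-0.5736, -0.8192).
Slope in that direction = a·(-0.5736) + b·(-0.8192) = −1.40063.
Apparent dip = arctan|1.40063| = 54.5° (true dip is 55.8°, so apparent ≤ true as expected).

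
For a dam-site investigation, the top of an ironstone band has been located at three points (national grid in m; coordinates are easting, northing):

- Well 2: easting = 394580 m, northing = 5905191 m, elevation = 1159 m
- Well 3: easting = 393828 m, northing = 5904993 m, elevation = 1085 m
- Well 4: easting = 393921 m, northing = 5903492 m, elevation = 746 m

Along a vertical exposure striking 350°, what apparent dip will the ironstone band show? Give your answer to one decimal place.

Two edge vectors: Well 2→Well 3 = (-752, -198, -74), Well 2→Well 4 = (-659, -1699, -413).
Normal n = (Well 2→Well 3) × (Well 2→Well 4) = (-43952, -261810, 1147166).
So ∂z/∂easting = −n_x/n_z = 0.03831 and ∂z/∂northing = −n_y/n_z = 0.22822.
Unit vector along 350° is (sin 350°, cos 350°) = (-0.1736, 0.9848).
Slope in that direction = a·(-0.1736) + b·(0.9848) = 0.21810.
Apparent dip = arctan|0.21810| = 12.3° (true dip is 13.0°, so apparent ≤ true as expected).

12.3°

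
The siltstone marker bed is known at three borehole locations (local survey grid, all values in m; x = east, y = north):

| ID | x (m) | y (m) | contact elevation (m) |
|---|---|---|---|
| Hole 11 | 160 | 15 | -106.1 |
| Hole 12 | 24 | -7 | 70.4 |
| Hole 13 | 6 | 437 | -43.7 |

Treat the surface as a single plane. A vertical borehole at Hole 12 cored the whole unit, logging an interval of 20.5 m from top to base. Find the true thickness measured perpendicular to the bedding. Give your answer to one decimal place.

Let the plane be z = a·x + b·y + c.
Hole 12−Hole 11: −136a − 22b = 176.5;  Hole 13−Hole 11: −154a + 422b = 62.4.
Solving gives a = −1.24804, b = −0.30758.
|∇z| = √(a²+b²) = 1.28538, so dip δ = arctan(1.28538) = 52.12°.
True thickness = vertical thickness × cos δ = 20.5 × cos 52.12° = 12.6 m.

12.6 m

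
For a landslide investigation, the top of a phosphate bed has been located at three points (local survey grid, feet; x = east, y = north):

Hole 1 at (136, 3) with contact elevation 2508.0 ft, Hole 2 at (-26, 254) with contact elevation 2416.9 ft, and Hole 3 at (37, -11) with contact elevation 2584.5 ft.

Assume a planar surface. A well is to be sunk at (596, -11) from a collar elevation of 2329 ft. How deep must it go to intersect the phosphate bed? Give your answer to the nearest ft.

Two edge vectors: Hole 1→Hole 2 = (-162, 251, -91.1), Hole 1→Hole 3 = (-99, -14, 76.5).
Normal n = (Hole 1→Hole 2) × (Hole 1→Hole 3) = (17926.1, 21411.9, 27117).
So ∂z/∂x = −n_x/n_z = −0.66107 and ∂z/∂y = −n_y/n_z = −0.78961.
Intercept c from Hole 1: 2508 + 89.90 + 2.37 = 2600.27.
At (596, -11): z_contact = −394.0 + 8.7 + 2600.27 = 2215.0 ft.
Depth below ground = 2329 − 2215.0 = 114 ft.

114 ft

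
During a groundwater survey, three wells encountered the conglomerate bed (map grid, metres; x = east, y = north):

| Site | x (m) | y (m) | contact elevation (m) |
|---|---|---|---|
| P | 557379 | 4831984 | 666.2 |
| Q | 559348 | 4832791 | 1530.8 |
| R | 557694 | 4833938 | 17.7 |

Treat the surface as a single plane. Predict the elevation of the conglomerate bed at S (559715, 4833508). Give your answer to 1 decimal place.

1447.7 m

Two edge vectors: P→Q = (1969, 807, 864.6), P→R = (315, 1954, -648.5).
Normal n = (P→Q) × (P→R) = (-2212767.9, 1549245.5, 3593221).
So ∂z/∂x = −n_x/n_z = 0.615817368 and ∂z/∂y = −n_y/n_z = −0.431157866.
Intercept c from P: 666.2 − 343243.67 + 2083347.91 = 1740770.44.
At (559715, 4833508): z = 344682.2 − 2084005.0 + 1740770.44 = 1447.7 m.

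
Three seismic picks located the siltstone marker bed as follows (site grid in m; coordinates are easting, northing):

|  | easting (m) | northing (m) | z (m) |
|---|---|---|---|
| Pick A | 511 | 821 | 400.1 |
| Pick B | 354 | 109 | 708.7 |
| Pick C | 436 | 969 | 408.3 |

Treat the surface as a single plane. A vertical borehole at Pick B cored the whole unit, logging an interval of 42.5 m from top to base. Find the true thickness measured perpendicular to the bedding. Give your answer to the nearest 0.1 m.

Let the plane be z = a·easting + b·northing + c.
Pick B−Pick A: −157a − 712b = 308.6;  Pick C−Pick A: −75a + 148b = 8.2.
Solving gives a = −0.67215, b = −0.28521.
|∇z| = √(a²+b²) = 0.73016, so dip δ = arctan(0.73016) = 36.14°.
True thickness = vertical thickness × cos δ = 42.5 × cos 36.14° = 34.3 m.

34.3 m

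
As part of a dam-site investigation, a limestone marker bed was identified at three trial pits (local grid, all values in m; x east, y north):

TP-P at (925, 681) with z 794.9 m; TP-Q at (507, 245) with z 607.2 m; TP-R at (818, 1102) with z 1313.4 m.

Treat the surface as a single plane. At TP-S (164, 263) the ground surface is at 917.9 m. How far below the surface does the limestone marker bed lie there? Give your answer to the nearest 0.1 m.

Two edge vectors: TP-P→TP-Q = (-418, -436, -187.7), TP-P→TP-R = (-107, 421, 518.5).
Normal n = (TP-P→TP-Q) × (TP-P→TP-R) = (-147044.3, 236816.9, -222630).
So ∂z/∂x = −n_x/n_z = −0.660487 and ∂z/∂y = −n_y/n_z = 1.063724.
Intercept c from TP-P: 794.9 + 610.95 − 724.40 = 681.45.
At (164, 263): z_contact = −108.32 + 279.76 + 681.45 = 852.89 m.
Depth below ground = 917.9 − 852.89 = 65.0 m.

65.0 m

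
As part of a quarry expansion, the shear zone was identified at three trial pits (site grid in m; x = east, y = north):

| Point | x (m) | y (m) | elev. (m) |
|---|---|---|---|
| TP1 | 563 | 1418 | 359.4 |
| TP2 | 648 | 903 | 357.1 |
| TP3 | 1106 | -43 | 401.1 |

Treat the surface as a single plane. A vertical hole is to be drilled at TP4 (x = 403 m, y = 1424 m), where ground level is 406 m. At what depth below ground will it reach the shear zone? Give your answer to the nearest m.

Two edge vectors: TP1→TP2 = (85, -515, -2.3), TP1→TP3 = (543, -1461, 41.7).
Normal n = (TP1→TP2) × (TP1→TP3) = (-24835.8, -4793.4, 155460).
So ∂z/∂x = −n_x/n_z = 0.15976 and ∂z/∂y = −n_y/n_z = 0.03083.
Intercept c from TP1: 359.4 − 89.94 − 43.72 = 225.73.
At (403, 1424): z_contact = 64.4 + 43.9 + 225.73 = 334.0 m.
Depth below ground = 406 − 334.0 = 72 m.

72 m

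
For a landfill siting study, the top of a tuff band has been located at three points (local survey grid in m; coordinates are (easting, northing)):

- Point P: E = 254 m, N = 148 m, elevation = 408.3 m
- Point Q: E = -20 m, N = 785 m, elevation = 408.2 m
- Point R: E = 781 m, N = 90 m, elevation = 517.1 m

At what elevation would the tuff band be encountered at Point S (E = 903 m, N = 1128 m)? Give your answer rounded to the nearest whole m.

640 m

Two edge vectors: Point P→Point Q = (-274, 637, -0.1), Point P→Point R = (527, -58, 108.8).
Normal n = (Point P→Point Q) × (Point P→Point R) = (69299.8, 29758.5, -319807).
So ∂z/∂E = −n_x/n_z = 0.21669 and ∂z/∂N = −n_y/n_z = 0.09305.
Intercept c from Point P: 408.3 − 55.04 − 13.77 = 339.49.
At (903, 1128): z = 195.7 + 105.0 + 339.49 = 640.1 m.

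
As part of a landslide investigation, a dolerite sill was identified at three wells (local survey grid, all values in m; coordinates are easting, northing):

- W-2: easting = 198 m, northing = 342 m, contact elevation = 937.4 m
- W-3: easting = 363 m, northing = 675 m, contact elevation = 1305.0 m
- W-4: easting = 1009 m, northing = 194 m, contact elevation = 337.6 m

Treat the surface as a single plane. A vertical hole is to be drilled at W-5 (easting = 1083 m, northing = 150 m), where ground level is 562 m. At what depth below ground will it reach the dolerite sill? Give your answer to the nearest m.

320 m

Two edge vectors: W-2→W-3 = (165, 333, 367.6), W-2→W-4 = (811, -148, -599.8).
Normal n = (W-2→W-3) × (W-2→W-4) = (-145328.6, 397090.6, -294483).
So ∂z/∂easting = −n_x/n_z = −0.49350 and ∂z/∂northing = −n_y/n_z = 1.34843.
Intercept c from W-2: 937.4 + 97.71 − 461.16 = 573.95.
At (1083, 150): z_contact = −534.5 + 202.3 + 573.95 = 241.7 m.
Depth below ground = 562 − 241.7 = 320 m.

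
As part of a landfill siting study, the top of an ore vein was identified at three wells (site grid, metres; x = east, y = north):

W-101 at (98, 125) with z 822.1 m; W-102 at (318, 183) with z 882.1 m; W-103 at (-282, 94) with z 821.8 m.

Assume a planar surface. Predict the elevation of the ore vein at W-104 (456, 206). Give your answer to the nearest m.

Let the plane be z = a·x + b·y + c.
W-102−W-101: 220a + 58b = 60;  W-103−W-101: −380a − 31b = −0.3.
Solving gives a = −0.12106, b = 1.49369.
Then c = 822.1 − a·98 − b·125 = 647.25.
At (456, 206): z = −55.2 + 307.7 + 647.25 = 899.7 m.

900 m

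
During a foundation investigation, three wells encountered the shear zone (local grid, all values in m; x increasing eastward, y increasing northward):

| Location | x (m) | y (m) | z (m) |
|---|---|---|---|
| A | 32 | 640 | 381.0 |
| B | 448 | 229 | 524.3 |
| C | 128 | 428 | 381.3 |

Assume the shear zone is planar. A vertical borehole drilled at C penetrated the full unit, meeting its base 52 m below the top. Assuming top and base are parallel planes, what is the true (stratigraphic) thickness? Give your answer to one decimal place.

Let the plane be z = a·x + b·y + c.
B−A: 416a − 411b = 143.3;  C−A: 96a − 212b = 0.3.
Solving gives a = 0.62082, b = 0.27971.
|∇z| = √(a²+b²) = 0.68092, so dip δ = arctan(0.68092) = 34.25°.
True thickness = vertical thickness × cos δ = 52 × cos 34.25° = 43.0 m.

43.0 m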